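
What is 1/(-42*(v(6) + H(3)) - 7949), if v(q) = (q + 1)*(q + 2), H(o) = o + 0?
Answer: -1/10427 ≈ -9.5905e-5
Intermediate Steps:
H(o) = o
v(q) = (1 + q)*(2 + q)
1/(-42*(v(6) + H(3)) - 7949) = 1/(-42*((2 + 6**2 + 3*6) + 3) - 7949) = 1/(-42*((2 + 36 + 18) + 3) - 7949) = 1/(-42*(56 + 3) - 7949) = 1/(-42*59 - 7949) = 1/(-2478 - 7949) = 1/(-10427) = -1/10427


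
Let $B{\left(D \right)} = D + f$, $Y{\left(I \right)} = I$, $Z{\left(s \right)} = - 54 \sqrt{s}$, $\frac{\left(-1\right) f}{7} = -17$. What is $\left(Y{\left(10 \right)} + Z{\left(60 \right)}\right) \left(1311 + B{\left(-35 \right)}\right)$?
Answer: $13950 - 150660 \sqrt{15} \approx -5.6955 \cdot 10^{5}$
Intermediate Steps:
$f = 119$ ($f = \left(-7\right) \left(-17\right) = 119$)
$B{\left(D \right)} = 119 + D$ ($B{\left(D \right)} = D + 119 = 119 + D$)
$\left(Y{\left(10 \right)} + Z{\left(60 \right)}\right) \left(1311 + B{\left(-35 \right)}\right) = \left(10 - 54 \sqrt{60}\right) \left(1311 + \left(119 - 35\right)\right) = \left(10 - 54 \cdot 2 \sqrt{15}\right) \left(1311 + 84\right) = \left(10 - 108 \sqrt{15}\right) 1395 = 13950 - 150660 \sqrt{15}$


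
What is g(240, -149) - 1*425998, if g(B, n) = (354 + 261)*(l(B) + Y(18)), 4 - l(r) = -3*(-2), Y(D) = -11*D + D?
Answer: -537928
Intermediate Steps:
Y(D) = -10*D
l(r) = -2 (l(r) = 4 - (-3)*(-2) = 4 - 1*6 = 4 - 6 = -2)
g(B, n) = -111930 (g(B, n) = (354 + 261)*(-2 - 10*18) = 615*(-2 - 180) = 615*(-182) = -111930)
g(240, -149) - 1*425998 = -111930 - 1*425998 = -111930 - 425998 = -537928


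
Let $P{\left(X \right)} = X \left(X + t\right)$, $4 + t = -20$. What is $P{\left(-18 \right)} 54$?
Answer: $40824$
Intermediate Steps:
$t = -24$ ($t = -4 - 20 = -24$)
$P{\left(X \right)} = X \left(-24 + X\right)$ ($P{\left(X \right)} = X \left(X - 24\right) = X \left(-24 + X\right)$)
$P{\left(-18 \right)} 54 = - 18 \left(-24 - 18\right) 54 = \left(-18\right) \left(-42\right) 54 = 756 \cdot 54 = 40824$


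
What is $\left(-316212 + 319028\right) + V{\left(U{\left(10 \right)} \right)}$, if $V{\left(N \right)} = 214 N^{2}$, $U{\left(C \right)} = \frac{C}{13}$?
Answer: $\frac{497304}{169} \approx 2942.6$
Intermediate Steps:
$U{\left(C \right)} = \frac{C}{13}$ ($U{\left(C \right)} = C \frac{1}{13} = \frac{C}{13}$)
$\left(-316212 + 319028\right) + V{\left(U{\left(10 \right)} \right)} = \left(-316212 + 319028\right) + 214 \left(\frac{1}{13} \cdot 10\right)^{2} = 2816 + 214 \left(\frac{10}{13}\right)^{2} = 2816 + 214 \cdot \frac{100}{169} = 2816 + \frac{21400}{169} = \frac{497304}{169}$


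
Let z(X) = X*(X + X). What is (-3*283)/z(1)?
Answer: -849/2 ≈ -424.50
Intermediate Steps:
z(X) = 2*X² (z(X) = X*(2*X) = 2*X²)
(-3*283)/z(1) = (-3*283)/((2*1²)) = -849/(2*1) = -849/2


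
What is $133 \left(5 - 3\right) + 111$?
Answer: $377$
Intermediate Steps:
$133 \left(5 - 3\right) + 111 = 133 \cdot 2 + 111 = 266 + 111 = 377$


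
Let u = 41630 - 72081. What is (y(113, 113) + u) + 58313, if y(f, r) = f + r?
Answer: 28088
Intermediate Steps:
u = -30451
(y(113, 113) + u) + 58313 = ((113 + 113) - 30451) + 58313 = (226 - 30451) + 58313 = -30225 + 58313 = 28088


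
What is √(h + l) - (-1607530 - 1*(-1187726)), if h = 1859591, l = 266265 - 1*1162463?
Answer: 419804 + √963393 ≈ 4.2079e+5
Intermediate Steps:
l = -896198 (l = 266265 - 1162463 = -896198)
√(h + l) - (-1607530 - 1*(-1187726)) = √(1859591 - 896198) - (-1607530 - 1*(-1187726)) = √963393 - (-1607530 + 1187726) = √963393 - 1*(-419804) = √963393 + 419804 = 419804 + √963393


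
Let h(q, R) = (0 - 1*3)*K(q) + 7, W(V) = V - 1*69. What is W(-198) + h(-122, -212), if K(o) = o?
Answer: 106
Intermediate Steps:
W(V) = -69 + V (W(V) = V - 69 = -69 + V)
h(q, R) = 7 - 3*q (h(q, R) = (0 - 1*3)*q + 7 = (0 - 3)*q + 7 = -3*q + 7 = 7 - 3*q)
W(-198) + h(-122, -212) = (-69 - 198) + (7 - 3*(-122)) = -267 + (7 + 366) = -267 + 373 = 106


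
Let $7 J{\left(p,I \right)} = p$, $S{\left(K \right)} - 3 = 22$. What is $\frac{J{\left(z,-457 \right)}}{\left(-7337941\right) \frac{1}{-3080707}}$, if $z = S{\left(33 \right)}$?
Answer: $\frac{11002525}{7337941} \approx 1.4994$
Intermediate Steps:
$S{\left(K \right)} = 25$ ($S{\left(K \right)} = 3 + 22 = 25$)
$z = 25$
$J{\left(p,I \right)} = \frac{p}{7}$
$\frac{J{\left(z,-457 \right)}}{\left(-7337941\right) \frac{1}{-3080707}} = \frac{\frac{1}{7} \cdot 25}{\left(-7337941\right) \frac{1}{-3080707}} = \frac{25}{7 \left(\left(-7337941\right) \left(- \frac{1}{3080707}\right)\right)} = \frac{25}{7 \cdot \frac{7337941}{3080707}} = \frac{25}{7} \cdot \frac{3080707}{7337941} = \frac{11002525}{7337941}$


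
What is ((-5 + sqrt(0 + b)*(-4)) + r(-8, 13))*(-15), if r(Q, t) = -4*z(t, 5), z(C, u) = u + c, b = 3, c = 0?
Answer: 375 + 60*sqrt(3) ≈ 478.92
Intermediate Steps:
z(C, u) = u (z(C, u) = u + 0 = u)
r(Q, t) = -20 (r(Q, t) = -4*5 = -20)
((-5 + sqrt(0 + b)*(-4)) + r(-8, 13))*(-15) = ((-5 + sqrt(0 + 3)*(-4)) - 20)*(-15) = ((-5 + sqrt(3)*(-4)) - 20)*(-15) = ((-5 - 4*sqrt(3)) - 20)*(-15) = (-25 - 4*sqrt(3))*(-15) = 375 + 60*sqrt(3)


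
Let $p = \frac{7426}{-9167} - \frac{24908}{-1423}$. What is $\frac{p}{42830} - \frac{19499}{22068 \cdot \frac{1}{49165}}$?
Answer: $- \frac{267804943199463861133}{6164717581447020} \approx -43442.0$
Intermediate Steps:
$p = \frac{217764438}{13044641}$ ($p = 7426 \left(- \frac{1}{9167}\right) - - \frac{24908}{1423} = - \frac{7426}{9167} + \frac{24908}{1423} = \frac{217764438}{13044641} \approx 16.694$)
$\frac{p}{42830} - \frac{19499}{22068 \cdot \frac{1}{49165}} = \frac{217764438}{13044641 \cdot 42830} - \frac{19499}{22068 \cdot \frac{1}{49165}} = \frac{217764438}{13044641} \cdot \frac{1}{42830} - \frac{19499}{22068 \cdot \frac{1}{49165}} = \frac{108882219}{279350987015} - \frac{19499}{\frac{22068}{49165}} = \frac{108882219}{279350987015} - \frac{958668335}{22068} = - \frac{267804943199463861133}{6164717581447020}$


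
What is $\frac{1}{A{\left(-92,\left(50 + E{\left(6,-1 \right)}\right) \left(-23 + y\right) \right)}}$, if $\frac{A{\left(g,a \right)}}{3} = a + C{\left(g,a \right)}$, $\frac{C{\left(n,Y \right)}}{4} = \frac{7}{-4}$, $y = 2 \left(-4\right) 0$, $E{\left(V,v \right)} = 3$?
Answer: $- \frac{1}{3678} \approx -0.00027189$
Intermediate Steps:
$y = 0$ ($y = \left(-8\right) 0 = 0$)
$C{\left(n,Y \right)} = -7$ ($C{\left(n,Y \right)} = 4 \frac{7}{-4} = 4 \cdot 7 \left(- \frac{1}{4}\right) = 4 \left(- \frac{7}{4}\right) = -7$)
$A{\left(g,a \right)} = -21 + 3 a$ ($A{\left(g,a \right)} = 3 \left(a - 7\right) = 3 \left(-7 + a\right) = -21 + 3 a$)
$\frac{1}{A{\left(-92,\left(50 + E{\left(6,-1 \right)}\right) \left(-23 + y\right) \right)}} = \frac{1}{-21 + 3 \left(50 + 3\right) \left(-23 + 0\right)} = \frac{1}{-21 + 3 \cdot 53 \left(-23\right)} = \frac{1}{-21 + 3 \left(-1219\right)} = \frac{1}{-21 - 3657} = \frac{1}{-3678} = - \frac{1}{3678}$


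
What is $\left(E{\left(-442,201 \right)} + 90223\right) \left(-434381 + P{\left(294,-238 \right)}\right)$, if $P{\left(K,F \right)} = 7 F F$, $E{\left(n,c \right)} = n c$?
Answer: $-52302613$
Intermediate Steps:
$E{\left(n,c \right)} = c n$
$P{\left(K,F \right)} = 7 F^{2}$
$\left(E{\left(-442,201 \right)} + 90223\right) \left(-434381 + P{\left(294,-238 \right)}\right) = \left(201 \left(-442\right) + 90223\right) \left(-434381 + 7 \left(-238\right)^{2}\right) = \left(-88842 + 90223\right) \left(-434381 + 7 \cdot 56644\right) = 1381 \left(-434381 + 396508\right) = 1381 \left(-37873\right) = -52302613$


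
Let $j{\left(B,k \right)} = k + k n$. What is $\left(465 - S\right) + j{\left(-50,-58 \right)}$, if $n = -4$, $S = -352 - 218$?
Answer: $1209$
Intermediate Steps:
$S = -570$
$j{\left(B,k \right)} = - 3 k$ ($j{\left(B,k \right)} = k + k \left(-4\right) = k - 4 k = - 3 k$)
$\left(465 - S\right) + j{\left(-50,-58 \right)} = \left(465 - -570\right) - -174 = \left(465 + 570\right) + 174 = 1035 + 174 = 1209$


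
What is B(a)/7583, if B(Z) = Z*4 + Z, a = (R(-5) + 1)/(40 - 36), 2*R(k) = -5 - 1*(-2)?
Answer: -5/60664 ≈ -8.2421e-5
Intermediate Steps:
R(k) = -3/2 (R(k) = (-5 - 1*(-2))/2 = (-5 + 2)/2 = (1/2)*(-3) = -3/2)
a = -1/8 (a = (-3/2 + 1)/(40 - 36) = -1/2/4 = -1/2*1/4 = -1/8 ≈ -0.12500)
B(Z) = 5*Z (B(Z) = 4*Z + Z = 5*Z)
B(a)/7583 = (5*(-1/8))/7583 = -5/8*1/7583 = -5/60664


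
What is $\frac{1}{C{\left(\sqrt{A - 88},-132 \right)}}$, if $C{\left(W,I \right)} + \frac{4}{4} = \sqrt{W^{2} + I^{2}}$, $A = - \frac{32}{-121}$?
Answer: $\frac{121}{2097567} + \frac{22 \sqrt{524422}}{2097567} \approx 0.007653$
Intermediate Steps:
$A = \frac{32}{121}$ ($A = \left(-32\right) \left(- \frac{1}{121}\right) = \frac{32}{121} \approx 0.26446$)
$C{\left(W,I \right)} = -1 + \sqrt{I^{2} + W^{2}}$ ($C{\left(W,I \right)} = -1 + \sqrt{W^{2} + I^{2}} = -1 + \sqrt{I^{2} + W^{2}}$)
$\frac{1}{C{\left(\sqrt{A - 88},-132 \right)}} = \frac{1}{-1 + \sqrt{\left(-132\right)^{2} + \left(\sqrt{\frac{32}{121} - 88}\right)^{2}}} = \frac{1}{-1 + \sqrt{17424 + \left(\sqrt{- \frac{10616}{121}}\right)^{2}}} = \frac{1}{-1 + \sqrt{17424 + \left(\frac{2 i \sqrt{2654}}{11}\right)^{2}}} = \frac{1}{-1 + \sqrt{17424 - \frac{10616}{121}}} = \frac{1}{-1 + \sqrt{\frac{2097688}{121}}} = \frac{1}{-1 + \frac{2 \sqrt{524422}}{11}}$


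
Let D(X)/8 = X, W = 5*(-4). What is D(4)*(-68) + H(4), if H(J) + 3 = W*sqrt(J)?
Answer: -2219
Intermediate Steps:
W = -20
D(X) = 8*X
H(J) = -3 - 20*sqrt(J)
D(4)*(-68) + H(4) = (8*4)*(-68) + (-3 - 20*sqrt(4)) = 32*(-68) + (-3 - 20*2) = -2176 + (-3 - 40) = -2176 - 43 = -2219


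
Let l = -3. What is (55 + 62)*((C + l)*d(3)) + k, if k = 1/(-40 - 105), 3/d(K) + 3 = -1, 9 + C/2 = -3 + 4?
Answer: 967001/580 ≈ 1667.2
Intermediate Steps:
C = -16 (C = -18 + 2*(-3 + 4) = -18 + 2*1 = -18 + 2 = -16)
d(K) = -¾ (d(K) = 3/(-3 - 1) = 3/(-4) = 3*(-¼) = -¾)
k = -1/145 (k = 1/(-145) = -1/145 ≈ -0.0068966)
(55 + 62)*((C + l)*d(3)) + k = (55 + 62)*((-16 - 3)*(-¾)) - 1/145 = 117*(-19*(-¾)) - 1/145 = 117*(57/4) - 1/145 = 6669/4 - 1/145 = 967001/580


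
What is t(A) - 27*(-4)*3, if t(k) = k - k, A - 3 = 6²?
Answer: 324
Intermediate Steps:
A = 39 (A = 3 + 6² = 3 + 36 = 39)
t(k) = 0
t(A) - 27*(-4)*3 = 0 - 27*(-4)*3 = 0 - (-108)*3 = 0 - 1*(-324) = 0 + 324 = 324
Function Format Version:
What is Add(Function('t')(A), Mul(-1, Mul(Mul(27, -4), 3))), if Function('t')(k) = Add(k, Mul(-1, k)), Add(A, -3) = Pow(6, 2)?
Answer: 324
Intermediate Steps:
A = 39 (A = Add(3, Pow(6, 2)) = Add(3, 36) = 39)
Function('t')(k) = 0
Add(Function('t')(A), Mul(-1, Mul(Mul(27, -4), 3))) = Add(0, Mul(-1, Mul(Mul(27, -4), 3))) = Add(0, Mul(-1, Mul(-108, 3))) = Add(0, Mul(-1, -324)) = Add(0, 324) = 324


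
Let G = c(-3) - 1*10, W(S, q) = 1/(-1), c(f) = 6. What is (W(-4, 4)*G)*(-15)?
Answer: -60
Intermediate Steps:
W(S, q) = -1
G = -4 (G = 6 - 1*10 = 6 - 10 = -4)
(W(-4, 4)*G)*(-15) = -1*(-4)*(-15) = 4*(-15) = -60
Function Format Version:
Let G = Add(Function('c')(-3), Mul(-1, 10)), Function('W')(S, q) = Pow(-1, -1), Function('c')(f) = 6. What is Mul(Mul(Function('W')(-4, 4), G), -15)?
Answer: -60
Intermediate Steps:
Function('W')(S, q) = -1
G = -4 (G = Add(6, Mul(-1, 10)) = Add(6, -10) = -4)
Mul(Mul(Function('W')(-4, 4), G), -15) = Mul(Mul(-1, -4), -15) = Mul(4, -15) = -60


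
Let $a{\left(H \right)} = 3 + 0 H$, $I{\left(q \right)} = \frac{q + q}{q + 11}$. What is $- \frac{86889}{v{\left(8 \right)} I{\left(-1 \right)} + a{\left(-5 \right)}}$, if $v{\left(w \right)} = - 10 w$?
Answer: $- \frac{86889}{19} \approx -4573.1$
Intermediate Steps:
$I{\left(q \right)} = \frac{2 q}{11 + q}$
$a{\left(H \right)} = 3$ ($a{\left(H \right)} = 3 + 0 = 3$)
$- \frac{86889}{v{\left(8 \right)} I{\left(-1 \right)} + a{\left(-5 \right)}} = - \frac{86889}{\left(-10\right) 8 \cdot 2 \left(-1\right) \frac{1}{11 - 1} + 3} = - \frac{86889}{- 80 \cdot 2 \left(-1\right) \frac{1}{10} + 3} = - \frac{86889}{\left(-80\right) \left(- \frac{1}{5}\right) + 3} = - \frac{86889}{16 + 3} = - \frac{86889}{19}$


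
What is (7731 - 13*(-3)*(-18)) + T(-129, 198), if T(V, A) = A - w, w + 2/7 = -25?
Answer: 50766/7 ≈ 7252.3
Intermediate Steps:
w = -177/7 (w = -2/7 - 25 = -177/7 ≈ -25.286)
T(V, A) = 177/7 + A (T(V, A) = A - 1*(-177/7) = A + 177/7 = 177/7 + A)
(7731 - 13*(-3)*(-18)) + T(-129, 198) = (7731 - 13*(-3)*(-18)) + (177/7 + 198) = (7731 + 39*(-18)) + 1563/7 = (7731 - 702) + 1563/7 = 7029 + 1563/7 = 50766/7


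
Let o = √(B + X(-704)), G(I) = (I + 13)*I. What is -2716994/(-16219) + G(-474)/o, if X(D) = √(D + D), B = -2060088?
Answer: 388142/2317 + 109257*√2/(2*√(-257511 + I*√22)) ≈ 167.52 - 152.24*I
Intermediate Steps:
G(I) = I*(13 + I) (G(I) = (13 + I)*I = I*(13 + I))
X(D) = √2*√D (X(D) = √(2*D) = √2*√D)
o = √(-2060088 + 8*I*√22) (o = √(-2060088 + √2*√(-704)) = √(-2060088 + √2*(8*I*√11)) = √(-2060088 + 8*I*√22) ≈ 0.01 + 1435.3*I)
-2716994/(-16219) + G(-474)/o = -2716994/(-16219) + (-474*(13 - 474))/((2*√(-515022 + 2*I*√22))) = -2716994*(-1/16219) + (-474*(-461))*(1/(2*√(-515022 + 2*I*√22))) = 388142/2317 + 218514*(1/(2*√(-515022 + 2*I*√22))) = 388142/2317 + 109257/√(-515022 + 2*I*√22)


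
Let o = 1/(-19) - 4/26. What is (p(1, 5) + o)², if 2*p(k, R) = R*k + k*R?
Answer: 1401856/61009 ≈ 22.978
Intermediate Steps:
p(k, R) = R*k (p(k, R) = (R*k + k*R)/2 = (R*k + R*k)/2 = (2*R*k)/2 = R*k)
o = -51/247 (o = 1*(-1/19) - 4*1/26 = -1/19 - 2/13 = -51/247 ≈ -0.20648)
(p(1, 5) + o)² = (5*1 - 51/247)² = (5 - 51/247)² = (1184/247)² = 1401856/61009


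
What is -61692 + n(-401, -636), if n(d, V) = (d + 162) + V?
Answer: -62567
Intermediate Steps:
n(d, V) = 162 + V + d (n(d, V) = (162 + d) + V = 162 + V + d)
-61692 + n(-401, -636) = -61692 + (162 - 636 - 401) = -61692 - 875 = -62567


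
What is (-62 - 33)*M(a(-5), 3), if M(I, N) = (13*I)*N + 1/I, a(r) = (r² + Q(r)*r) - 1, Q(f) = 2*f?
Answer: -20288675/74 ≈ -2.7417e+5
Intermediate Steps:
a(r) = -1 + 3*r² (a(r) = (r² + (2*r)*r) - 1 = (r² + 2*r²) - 1 = 3*r² - 1 = -1 + 3*r²)
M(I, N) = 1/I + 13*I*N (M(I, N) = 13*I*N + 1/I = 1/I + 13*I*N)
(-62 - 33)*M(a(-5), 3) = (-62 - 33)*(1/(-1 + 3*(-5)²) + 13*(-1 + 3*(-5)²)*3) = -95*(1/(-1 + 3*25) + 13*(-1 + 3*25)*3) = -95*(1/(-1 + 75) + 13*(-1 + 75)*3) = -95*(1/74 + 13*74*3) = -95*(1/74 + 2886) = -95*213565/74 = -20288675/74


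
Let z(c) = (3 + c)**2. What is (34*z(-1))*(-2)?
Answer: -272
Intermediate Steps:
(34*z(-1))*(-2) = (34*(3 - 1)**2)*(-2) = (34*2**2)*(-2) = (34*4)*(-2) = 136*(-2) = -272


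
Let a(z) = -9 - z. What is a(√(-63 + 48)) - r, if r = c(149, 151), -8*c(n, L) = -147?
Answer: -219/8 - I*√15 ≈ -27.375 - 3.873*I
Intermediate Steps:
c(n, L) = 147/8 (c(n, L) = -⅛*(-147) = 147/8)
r = 147/8 ≈ 18.375
a(√(-63 + 48)) - r = (-9 - √(-63 + 48)) - 1*147/8 = (-9 - √(-15)) - 147/8 = (-9 - I*√15) - 147/8 = -219/8 - I*√15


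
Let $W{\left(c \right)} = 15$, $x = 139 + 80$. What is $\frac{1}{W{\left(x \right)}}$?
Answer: $\frac{1}{15} \approx 0.066667$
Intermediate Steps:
$x = 219$
$\frac{1}{W{\left(x \right)}} = \frac{1}{15}$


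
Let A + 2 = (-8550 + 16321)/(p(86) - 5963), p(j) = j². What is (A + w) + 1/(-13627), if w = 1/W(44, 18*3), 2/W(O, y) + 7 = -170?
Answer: -3322687903/39054982 ≈ -85.077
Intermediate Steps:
W(O, y) = -2/177 (W(O, y) = 2/(-7 - 170) = 2/(-177) = 2*(-1/177) = -2/177)
A = 4905/1433 (A = -2 + (-8550 + 16321)/(86² - 5963) = -2 + 7771/(7396 - 5963) = -2 + 7771/1433 = 4905/1433 ≈ 3.4229)
w = -177/2 (w = 1/(-2/177) = -177/2 ≈ -88.500)
(A + w) + 1/(-13627) = (4905/1433 - 177/2) + 1/(-13627) = -243831/2866 - 1/13627 = -3322687903/39054982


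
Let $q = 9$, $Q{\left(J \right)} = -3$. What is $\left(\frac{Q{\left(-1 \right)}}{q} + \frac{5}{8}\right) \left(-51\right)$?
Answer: $- \frac{119}{8} \approx -14.875$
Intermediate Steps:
$\left(\frac{Q{\left(-1 \right)}}{q} + \frac{5}{8}\right) \left(-51\right) = \left(- \frac{3}{9} + \frac{5}{8}\right) \left(-51\right) = \left(\left(-3\right) \frac{1}{9} + 5 \cdot \frac{1}{8}\right) \left(-51\right) = \left(- \frac{1}{3} + \frac{5}{8}\right) \left(-51\right) = \frac{7}{24} \left(-51\right) = - \frac{119}{8}$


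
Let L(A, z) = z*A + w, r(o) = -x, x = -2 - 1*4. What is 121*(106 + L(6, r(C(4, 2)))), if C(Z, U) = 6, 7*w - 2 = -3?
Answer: 120153/7 ≈ 17165.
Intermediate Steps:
w = -⅐ (w = 2/7 + (⅐)*(-3) = 2/7 - 3/7 = -⅐ ≈ -0.14286)
x = -6 (x = -2 - 4 = -6)
r(o) = 6 (r(o) = -1*(-6) = 6)
L(A, z) = -⅐ + A*z (L(A, z) = z*A - ⅐ = A*z - ⅐ = -⅐ + A*z)
121*(106 + L(6, r(C(4, 2)))) = 121*(106 + (-⅐ + 6*6)) = 121*(106 + (-⅐ + 36)) = 121*(106 + 251/7) = 121*(993/7) = 120153/7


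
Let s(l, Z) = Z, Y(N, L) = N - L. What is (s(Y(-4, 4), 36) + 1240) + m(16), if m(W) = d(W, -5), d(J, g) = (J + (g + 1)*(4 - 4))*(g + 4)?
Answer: 1260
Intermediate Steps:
d(J, g) = J*(4 + g) (d(J, g) = (J + (1 + g)*0)*(4 + g) = (J + 0)*(4 + g) = J*(4 + g))
m(W) = -W (m(W) = W*(4 - 5) = W*(-1) = -W)
(s(Y(-4, 4), 36) + 1240) + m(16) = (36 + 1240) - 1*16 = 1276 - 16 = 1260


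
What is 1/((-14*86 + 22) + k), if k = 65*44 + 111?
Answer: 1/1789 ≈ 0.00055897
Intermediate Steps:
k = 2971 (k = 2860 + 111 = 2971)
1/((-14*86 + 22) + k) = 1/((-14*86 + 22) + 2971) = 1/((-1204 + 22) + 2971) = 1/(-1182 + 2971) = 1/1789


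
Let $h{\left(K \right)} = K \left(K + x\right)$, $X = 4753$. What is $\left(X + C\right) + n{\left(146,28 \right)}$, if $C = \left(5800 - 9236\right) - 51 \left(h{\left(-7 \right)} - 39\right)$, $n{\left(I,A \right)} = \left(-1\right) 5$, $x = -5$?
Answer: $-983$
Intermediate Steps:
$h{\left(K \right)} = K \left(-5 + K\right)$ ($h{\left(K \right)} = K \left(K - 5\right) = K \left(-5 + K\right)$)
$n{\left(I,A \right)} = -5$
$C = -5731$ ($C = \left(5800 - 9236\right) - 51 \left(- 7 \left(-5 - 7\right) - 39\right) = -3436 - 51 \left(\left(-7\right) \left(-12\right) - 39\right) = -3436 - 51 \left(84 - 39\right) = -3436 - 2295 = -5731$)
$\left(X + C\right) + n{\left(146,28 \right)} = \left(4753 - 5731\right) - 5 = -978 - 5 = -983$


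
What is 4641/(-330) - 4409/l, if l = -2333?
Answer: -3124161/256630 ≈ -12.174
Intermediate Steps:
4641/(-330) - 4409/l = 4641/(-330) - 4409/(-2333) = 4641*(-1/330) - 4409*(-1/2333) = -1547/110 + 4409/2333 = -3124161/256630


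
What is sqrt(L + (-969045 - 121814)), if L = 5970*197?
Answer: sqrt(85231) ≈ 291.94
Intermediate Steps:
L = 1176090
sqrt(L + (-969045 - 121814)) = sqrt(1176090 + (-969045 - 121814)) = sqrt(1176090 - 1090859) = sqrt(85231)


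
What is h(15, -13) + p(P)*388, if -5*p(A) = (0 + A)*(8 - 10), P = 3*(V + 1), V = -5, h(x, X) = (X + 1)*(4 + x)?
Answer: -10452/5 ≈ -2090.4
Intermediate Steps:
h(x, X) = (1 + X)*(4 + x)
P = -12 (P = 3*(-5 + 1) = 3*(-4) = -12)
p(A) = 2*A/5 (p(A) = -(0 + A)*(8 - 10)/5 = -A*(-2)/5 = -(-2)*A/5 = 2*A/5)
h(15, -13) + p(P)*388 = (4 + 15 + 4*(-13) - 13*15) + ((2/5)*(-12))*388 = (4 + 15 - 52 - 195) - 24/5*388 = -228 - 9312/5 = -10452/5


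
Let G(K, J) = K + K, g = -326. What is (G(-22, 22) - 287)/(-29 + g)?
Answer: 331/355 ≈ 0.93239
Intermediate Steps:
G(K, J) = 2*K
(G(-22, 22) - 287)/(-29 + g) = (2*(-22) - 287)/(-29 - 326) = (-44 - 287)/(-355) = -331*(-1/355) = 331/355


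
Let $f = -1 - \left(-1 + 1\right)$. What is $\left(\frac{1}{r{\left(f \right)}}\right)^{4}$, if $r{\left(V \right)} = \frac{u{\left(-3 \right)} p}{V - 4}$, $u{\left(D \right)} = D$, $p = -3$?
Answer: $\frac{625}{6561} \approx 0.09526$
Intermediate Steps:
$f = -1$ ($f = -1 - 0 = -1 + 0 = -1$)
$r{\left(V \right)} = \frac{9}{-4 + V}$ ($r{\left(V \right)} = \frac{\left(-3\right) \left(-3\right)}{V - 4} = \frac{9}{-4 + V}$)
$\left(\frac{1}{r{\left(f \right)}}\right)^{4} = \left(\frac{1}{9 \frac{1}{-4 - 1}}\right)^{4} = \left(\frac{1}{9 \frac{1}{-5}}\right)^{4} = \left(\frac{1}{9 \left(- \frac{1}{5}\right)}\right)^{4} = \left(\frac{1}{- \frac{9}{5}}\right)^{4} = \left(- \frac{5}{9}\right)^{4} = \frac{625}{6561}$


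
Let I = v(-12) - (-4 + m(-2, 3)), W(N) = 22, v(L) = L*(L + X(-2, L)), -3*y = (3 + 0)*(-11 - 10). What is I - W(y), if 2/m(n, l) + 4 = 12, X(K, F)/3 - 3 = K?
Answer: 359/4 ≈ 89.750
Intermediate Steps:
X(K, F) = 9 + 3*K
y = 21 (y = -(3 + 0)*(-11 - 10)/3 = -(-21) = -⅓*(-63) = 21)
m(n, l) = ¼ (m(n, l) = 2/(-4 + 12) = 2/8 = 2*(⅛) = ¼)
v(L) = L*(3 + L) (v(L) = L*(L + (9 + 3*(-2))) = L*(L + (9 - 6)) = L*(L + 3) = L*(3 + L))
I = 447/4 (I = -12*(3 - 12) - (-4 + ¼) = -12*(-9) - 1*(-15/4) = 108 + 15/4 = 447/4 ≈ 111.75)
I - W(y) = 447/4 - 1*22 = 447/4 - 22 = 359/4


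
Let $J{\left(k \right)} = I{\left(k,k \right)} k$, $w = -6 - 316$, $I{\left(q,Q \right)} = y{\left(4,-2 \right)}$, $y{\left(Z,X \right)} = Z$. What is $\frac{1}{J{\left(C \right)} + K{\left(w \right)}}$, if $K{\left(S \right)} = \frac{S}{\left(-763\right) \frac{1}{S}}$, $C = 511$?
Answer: $\frac{109}{207984} \approx 0.00052408$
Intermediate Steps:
$I{\left(q,Q \right)} = 4$
$w = -322$ ($w = -6 - 316 = -322$)
$J{\left(k \right)} = 4 k$
$K{\left(S \right)} = - \frac{S^{2}}{763}$ ($K{\left(S \right)} = S \left(- \frac{S}{763}\right) = - \frac{S^{2}}{763}$)
$\frac{1}{J{\left(C \right)} + K{\left(w \right)}} = \frac{1}{4 \cdot 511 - \frac{\left(-322\right)^{2}}{763}} = \frac{1}{2044 - \frac{14812}{109}} = \frac{1}{\frac{207984}{109}} = \frac{109}{207984}$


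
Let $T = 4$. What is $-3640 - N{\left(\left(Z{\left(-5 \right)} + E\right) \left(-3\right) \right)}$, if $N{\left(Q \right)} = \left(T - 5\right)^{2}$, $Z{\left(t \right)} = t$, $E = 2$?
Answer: $-3641$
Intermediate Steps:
$N{\left(Q \right)} = 1$ ($N{\left(Q \right)} = \left(4 - 5\right)^{2} = \left(-1\right)^{2} = 1$)
$-3640 - N{\left(\left(Z{\left(-5 \right)} + E\right) \left(-3\right) \right)} = -3640 - 1 = -3641$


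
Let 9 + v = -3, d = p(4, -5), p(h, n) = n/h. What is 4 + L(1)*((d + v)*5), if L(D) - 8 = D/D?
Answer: -2369/4 ≈ -592.25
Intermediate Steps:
d = -5/4 ≈ -1.2500
v = -12 (v = -9 - 3 = -12)
L(D) = 9 (L(D) = 8 + D/D = 8 + 1 = 9)
4 + L(1)*((d + v)*5) = 4 + 9*((-5/4 - 12)*5) = 4 + 9*(-53/4*5) = 4 + 9*(-265/4) = 4 - 2385/4 = -2369/4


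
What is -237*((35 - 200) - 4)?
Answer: 40053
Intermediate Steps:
-237*((35 - 200) - 4) = -237*(-165 - 4) = -237*(-169) = 40053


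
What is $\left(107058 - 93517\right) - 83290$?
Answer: $-69749$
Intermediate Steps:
$\left(107058 - 93517\right) - 83290 = 13541 - 83290 = -69749$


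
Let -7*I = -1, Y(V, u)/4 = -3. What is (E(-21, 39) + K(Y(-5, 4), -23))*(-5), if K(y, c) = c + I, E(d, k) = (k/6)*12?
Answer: -1930/7 ≈ -275.71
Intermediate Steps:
Y(V, u) = -12 (Y(V, u) = 4*(-3) = -12)
E(d, k) = 2*k (E(d, k) = (k*(⅙))*12 = (k/6)*12 = 2*k)
I = ⅐ (I = -⅐*(-1) = ⅐ ≈ 0.14286)
K(y, c) = ⅐ + c (K(y, c) = c + ⅐ = ⅐ + c)
(E(-21, 39) + K(Y(-5, 4), -23))*(-5) = (2*39 + (⅐ - 23))*(-5) = (78 - 160/7)*(-5) = (386/7)*(-5) = -1930/7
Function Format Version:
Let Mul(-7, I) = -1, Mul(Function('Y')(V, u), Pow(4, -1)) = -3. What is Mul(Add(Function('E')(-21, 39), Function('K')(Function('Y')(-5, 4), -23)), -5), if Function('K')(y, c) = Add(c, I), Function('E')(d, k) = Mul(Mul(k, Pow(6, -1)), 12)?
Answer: Rational(-1930, 7) ≈ -275.71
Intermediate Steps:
Function('Y')(V, u) = -12 (Function('Y')(V, u) = Mul(4, -3) = -12)
Function('E')(d, k) = Mul(2, k) (Function('E')(d, k) = Mul(Mul(k, Rational(1, 6)), 12) = Mul(Mul(Rational(1, 6), k), 12) = Mul(2, k))
I = Rational(1, 7) (I = Mul(Rational(-1, 7), -1) = Rational(1, 7) ≈ 0.14286)
Function('K')(y, c) = Add(Rational(1, 7), c) (Function('K')(y, c) = Add(c, Rational(1, 7)) = Add(Rational(1, 7), c))
Mul(Add(Function('E')(-21, 39), Function('K')(Function('Y')(-5, 4), -23)), -5) = Mul(Add(Mul(2, 39), Add(Rational(1, 7), -23)), -5) = Mul(Add(78, Rational(-160, 7)), -5) = Mul(Rational(386, 7), -5) = Rational(-1930, 7)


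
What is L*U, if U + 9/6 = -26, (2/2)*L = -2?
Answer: 55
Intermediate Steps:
L = -2
U = -55/2 (U = -3/2 - 26 = -55/2 ≈ -27.500)
L*U = -2*(-55/2) = 55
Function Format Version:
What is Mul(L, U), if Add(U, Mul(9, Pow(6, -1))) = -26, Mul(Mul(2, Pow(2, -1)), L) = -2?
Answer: 55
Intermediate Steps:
L = -2
U = Rational(-55, 2) (U = Add(Rational(-3, 2), -26) = Rational(-55, 2) ≈ -27.500)
Mul(L, U) = Mul(-2, Rational(-55, 2)) = 55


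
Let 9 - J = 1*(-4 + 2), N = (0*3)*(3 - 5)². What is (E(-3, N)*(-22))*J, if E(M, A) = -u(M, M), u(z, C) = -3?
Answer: -726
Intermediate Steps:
N = 0 (N = 0*(-2)² = 0*4 = 0)
E(M, A) = 3 (E(M, A) = -1*(-3) = 3)
J = 11 (J = 9 - (-4 + 2) = 9 - (-2) = 9 - 1*(-2) = 9 + 2 = 11)
(E(-3, N)*(-22))*J = (3*(-22))*11 = -66*11 = -726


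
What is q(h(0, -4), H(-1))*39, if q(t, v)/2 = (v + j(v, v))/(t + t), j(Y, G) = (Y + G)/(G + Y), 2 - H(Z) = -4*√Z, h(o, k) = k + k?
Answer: -117/8 - 39*I/2 ≈ -14.625 - 19.5*I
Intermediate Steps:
h(o, k) = 2*k
H(Z) = 2 + 4*√Z (H(Z) = 2 - (-4)*√Z = 2 + 4*√Z)
j(Y, G) = 1 (j(Y, G) = (G + Y)/(G + Y) = 1)
q(t, v) = (1 + v)/t (q(t, v) = 2*((v + 1)/(t + t)) = 2*((1 + v)/((2*t))) = 2*((1 + v)*(1/(2*t))) = 2*((1 + v)/(2*t)) = (1 + v)/t)
q(h(0, -4), H(-1))*39 = ((1 + (2 + 4*√(-1)))/((2*(-4))))*39 = ((1 + (2 + 4*I))/(-8))*39 = -(3 + 4*I)/8*39 = (-3/8 - I/2)*39 = -117/8 - 39*I/2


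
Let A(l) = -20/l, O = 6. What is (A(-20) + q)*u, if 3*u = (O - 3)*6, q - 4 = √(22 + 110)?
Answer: 30 + 12*√33 ≈ 98.935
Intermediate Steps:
q = 4 + 2*√33 (q = 4 + √(22 + 110) = 4 + √132 = 4 + 2*√33 ≈ 15.489)
u = 6 (u = ((6 - 3)*6)/3 = (3*6)/3 = (⅓)*18 = 6)
(A(-20) + q)*u = (-20/(-20) + (4 + 2*√33))*6 = (-20*(-1/20) + (4 + 2*√33))*6 = (1 + (4 + 2*√33))*6 = (5 + 2*√33)*6 = 30 + 12*√33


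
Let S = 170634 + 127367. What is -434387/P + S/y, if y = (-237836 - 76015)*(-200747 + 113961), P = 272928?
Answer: -1971949426085659/1238996361838368 ≈ -1.5916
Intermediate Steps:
y = 27237872886 (y = -313851*(-86786) = 27237872886)
S = 298001
-434387/P + S/y = -434387/272928 + 298001/27237872886 = -1971949426085659/1238996361838368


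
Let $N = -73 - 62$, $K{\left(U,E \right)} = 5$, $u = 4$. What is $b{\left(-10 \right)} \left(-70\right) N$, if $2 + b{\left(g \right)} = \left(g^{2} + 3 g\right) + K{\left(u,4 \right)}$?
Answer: $689850$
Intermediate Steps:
$N = -135$ ($N = -73 - 62 = -135$)
$b{\left(g \right)} = 3 + g^{2} + 3 g$ ($b{\left(g \right)} = -2 + \left(\left(g^{2} + 3 g\right) + 5\right) = -2 + \left(5 + g^{2} + 3 g\right) = 3 + g^{2} + 3 g$)
$b{\left(-10 \right)} \left(-70\right) N = \left(3 + \left(-10\right)^{2} + 3 \left(-10\right)\right) \left(-70\right) \left(-135\right) = \left(3 + 100 - 30\right) \left(-70\right) \left(-135\right) = 73 \left(-70\right) \left(-135\right) = \left(-5110\right) \left(-135\right) = 689850$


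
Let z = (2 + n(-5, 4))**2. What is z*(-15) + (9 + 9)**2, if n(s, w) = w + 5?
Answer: -1491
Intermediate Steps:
n(s, w) = 5 + w
z = 121 (z = (2 + (5 + 4))**2 = (2 + 9)**2 = 11**2 = 121)
z*(-15) + (9 + 9)**2 = 121*(-15) + (9 + 9)**2 = -1815 + 18**2 = -1815 + 324 = -1491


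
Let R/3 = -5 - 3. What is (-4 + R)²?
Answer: 784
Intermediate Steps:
R = -24 (R = 3*(-5 - 3) = 3*(-8) = -24)
(-4 + R)² = (-4 - 24)² = (-28)² = 784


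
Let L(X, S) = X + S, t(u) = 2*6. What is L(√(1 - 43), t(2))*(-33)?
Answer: -396 - 33*I*√42 ≈ -396.0 - 213.86*I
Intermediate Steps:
t(u) = 12
L(X, S) = S + X
L(√(1 - 43), t(2))*(-33) = (12 + √(1 - 43))*(-33) = (12 + √(-42))*(-33) = (12 + I*√42)*(-33) = -396 - 33*I*√42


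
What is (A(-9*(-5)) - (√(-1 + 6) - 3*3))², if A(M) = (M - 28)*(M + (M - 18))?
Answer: (1233 - √5)² ≈ 1.5148e+6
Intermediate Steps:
A(M) = (-28 + M)*(-18 + 2*M) (A(M) = (-28 + M)*(M + (-18 + M)) = (-28 + M)*(-18 + 2*M))
(A(-9*(-5)) - (√(-1 + 6) - 3*3))² = ((504 - (-666)*(-5) + 2*(-9*(-5))²) - (√(-1 + 6) - 3*3))² = ((504 - 74*45 + 2*45²) - (√5 - 9))² = ((504 - 3330 + 2*2025) - (-9 + √5))² = ((504 - 3330 + 4050) + (9 - √5))² = (1224 + (9 - √5))² = (1233 - √5)²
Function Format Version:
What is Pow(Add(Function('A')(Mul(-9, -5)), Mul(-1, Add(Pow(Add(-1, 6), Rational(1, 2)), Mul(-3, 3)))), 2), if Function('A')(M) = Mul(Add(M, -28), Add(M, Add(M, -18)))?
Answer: Pow(Add(1233, Mul(-1, Pow(5, Rational(1, 2)))), 2) ≈ 1.5148e+6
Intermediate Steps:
Function('A')(M) = Mul(Add(-28, M), Add(-18, Mul(2, M))) (Function('A')(M) = Mul(Add(-28, M), Add(M, Add(-18, M))) = Mul(Add(-28, M), Add(-18, Mul(2, M))))
Pow(Add(Function('A')(Mul(-9, -5)), Mul(-1, Add(Pow(Add(-1, 6), Rational(1, 2)), Mul(-3, 3)))), 2) = Pow(Add(Add(504, Mul(-74, Mul(-9, -5)), Mul(2, Pow(Mul(-9, -5), 2))), Mul(-1, Add(Pow(Add(-1, 6), Rational(1, 2)), Mul(-3, 3)))), 2) = Pow(Add(Add(504, Mul(-74, 45), Mul(2, Pow(45, 2))), Mul(-1, Add(Pow(5, Rational(1, 2)), -9))), 2) = Pow(Add(Add(504, -3330, Mul(2, 2025)), Mul(-1, Add(-9, Pow(5, Rational(1, 2))))), 2) = Pow(Add(Add(504, -3330, 4050), Add(9, Mul(-1, Pow(5, Rational(1, 2))))), 2) = Pow(Add(1224, Add(9, Mul(-1, Pow(5, Rational(1, 2))))), 2) = Pow(Add(1233, Mul(-1, Pow(5, Rational(1, 2)))), 2)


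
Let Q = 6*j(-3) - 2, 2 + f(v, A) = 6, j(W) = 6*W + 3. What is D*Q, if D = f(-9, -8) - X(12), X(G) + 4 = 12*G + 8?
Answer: 13248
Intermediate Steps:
j(W) = 3 + 6*W
f(v, A) = 4 (f(v, A) = -2 + 6 = 4)
X(G) = 4 + 12*G (X(G) = -4 + (12*G + 8) = -4 + (8 + 12*G) = 4 + 12*G)
Q = -92 (Q = 6*(3 + 6*(-3)) - 2 = 6*(3 - 18) - 2 = 6*(-15) - 2 = -90 - 2 = -92)
D = -144 (D = 4 - (4 + 12*12) = 4 - (4 + 144) = 4 - 1*148 = 4 - 148 = -144)
D*Q = -144*(-92) = 13248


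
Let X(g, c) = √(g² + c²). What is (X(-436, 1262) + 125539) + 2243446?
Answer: 2368985 + 2*√445685 ≈ 2.3703e+6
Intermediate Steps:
X(g, c) = √(c² + g²)
(X(-436, 1262) + 125539) + 2243446 = (√(1262² + (-436)²) + 125539) + 2243446 = (√(1592644 + 190096) + 125539) + 2243446 = (√1782740 + 125539) + 2243446 = (2*√445685 + 125539) + 2243446 = (125539 + 2*√445685) + 2243446 = 2368985 + 2*√445685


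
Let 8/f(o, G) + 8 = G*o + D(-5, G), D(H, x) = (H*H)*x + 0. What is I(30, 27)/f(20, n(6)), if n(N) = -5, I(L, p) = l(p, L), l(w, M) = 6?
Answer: -699/4 ≈ -174.75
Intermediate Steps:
D(H, x) = x*H² (D(H, x) = H²*x + 0 = x*H² + 0 = x*H²)
I(L, p) = 6
f(o, G) = 8/(-8 + 25*G + G*o) (f(o, G) = 8/(-8 + (G*o + G*(-5)²)) = 8/(-8 + (G*o + G*25)) = 8/(-8 + (G*o + 25*G)) = 8/(-8 + (25*G + G*o)) = 8/(-8 + 25*G + G*o))
I(30, 27)/f(20, n(6)) = 6/((8/(-8 + 25*(-5) - 5*20))) = 6/((8/(-8 - 125 - 100))) = 6/((8/(-233))) = 6/((8*(-1/233))) = 6/(-8/233) = 6*(-233/8) = -699/4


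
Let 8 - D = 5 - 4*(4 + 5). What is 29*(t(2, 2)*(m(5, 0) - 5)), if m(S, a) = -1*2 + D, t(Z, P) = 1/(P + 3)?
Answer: 928/5 ≈ 185.60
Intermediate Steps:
D = 39 (D = 8 - (5 - 4*(4 + 5)) = 8 - (5 - 4*9) = 8 - (5 - 36) = 8 - 1*(-31) = 8 + 31 = 39)
t(Z, P) = 1/(3 + P)
m(S, a) = 37 (m(S, a) = -1*2 + 39 = -2 + 39 = 37)
29*(t(2, 2)*(m(5, 0) - 5)) = 29*((37 - 5)/(3 + 2)) = 29*(32/5) = 928/5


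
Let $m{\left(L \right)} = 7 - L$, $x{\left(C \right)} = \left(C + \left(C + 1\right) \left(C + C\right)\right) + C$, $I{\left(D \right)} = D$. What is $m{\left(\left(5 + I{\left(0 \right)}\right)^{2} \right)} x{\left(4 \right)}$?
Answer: $-864$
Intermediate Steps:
$x{\left(C \right)} = 2 C + 2 C \left(1 + C\right)$ ($x{\left(C \right)} = \left(C + \left(1 + C\right) 2 C\right) + C = \left(C + 2 C \left(1 + C\right)\right) + C = 2 C + 2 C \left(1 + C\right)$)
$m{\left(\left(5 + I{\left(0 \right)}\right)^{2} \right)} x{\left(4 \right)} = \left(7 - \left(5 + 0\right)^{2}\right) 2 \cdot 4 \left(2 + 4\right) = \left(7 - 5^{2}\right) 2 \cdot 4 \cdot 6 = \left(7 - 25\right) 48 = \left(-18\right) 48 = -864$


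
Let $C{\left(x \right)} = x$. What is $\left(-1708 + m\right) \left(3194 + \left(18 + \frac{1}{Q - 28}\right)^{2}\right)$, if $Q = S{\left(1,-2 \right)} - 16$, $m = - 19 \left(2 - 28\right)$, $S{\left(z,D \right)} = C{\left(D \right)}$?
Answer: $- \frac{4517556831}{1058} \approx -4.2699 \cdot 10^{6}$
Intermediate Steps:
$S{\left(z,D \right)} = D$
$m = 494$ ($m = \left(-19\right) \left(-26\right) = 494$)
$Q = -18$ ($Q = -2 - 16 = -18$)
$\left(-1708 + m\right) \left(3194 + \left(18 + \frac{1}{Q - 28}\right)^{2}\right) = \left(-1708 + 494\right) \left(3194 + \left(18 + \frac{1}{-18 - 28}\right)^{2}\right) = - 1214 \left(3194 + \left(18 + \frac{1}{-46}\right)^{2}\right) = - 1214 \left(3194 + \left(18 - \frac{1}{46}\right)^{2}\right) = - 1214 \left(3194 + \left(\frac{827}{46}\right)^{2}\right) = - 1214 \left(3194 + \frac{683929}{2116}\right) = \left(-1214\right) \frac{7442433}{2116} = - \frac{4517556831}{1058}$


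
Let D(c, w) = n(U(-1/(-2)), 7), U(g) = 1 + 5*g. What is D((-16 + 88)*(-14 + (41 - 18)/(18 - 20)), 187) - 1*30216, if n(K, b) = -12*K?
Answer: -30258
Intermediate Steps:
D(c, w) = -42 (D(c, w) = -12*(1 + 5*(-1/(-2))) = -12*(1 + 5*(-1*(-½))) = -12*(1 + 5*(½)) = -12*(1 + 5/2) = -12*7/2 = -42)
D((-16 + 88)*(-14 + (41 - 18)/(18 - 20)), 187) - 1*30216 = -42 - 1*30216 = -42 - 30216 = -30258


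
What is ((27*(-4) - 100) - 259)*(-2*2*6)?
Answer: 11208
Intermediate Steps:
((27*(-4) - 100) - 259)*(-2*2*6) = ((-108 - 100) - 259)*(-4*6) = (-208 - 259)*(-24) = -467*(-24) = 11208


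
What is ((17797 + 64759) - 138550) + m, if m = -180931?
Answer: -236925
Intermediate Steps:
((17797 + 64759) - 138550) + m = ((17797 + 64759) - 138550) - 180931 = (82556 - 138550) - 180931 = -55994 - 180931 = -236925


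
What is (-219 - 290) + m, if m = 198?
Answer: -311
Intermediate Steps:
(-219 - 290) + m = (-219 - 290) + 198 = -509 + 198 = -311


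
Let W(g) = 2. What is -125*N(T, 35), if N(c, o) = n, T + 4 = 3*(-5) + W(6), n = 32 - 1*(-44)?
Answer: -9500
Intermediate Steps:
n = 76 (n = 32 + 44 = 76)
T = -17 (T = -4 + (3*(-5) + 2) = -4 + (-15 + 2) = -4 - 13 = -17)
N(c, o) = 76
-125*N(T, 35) = -125*76 = -9500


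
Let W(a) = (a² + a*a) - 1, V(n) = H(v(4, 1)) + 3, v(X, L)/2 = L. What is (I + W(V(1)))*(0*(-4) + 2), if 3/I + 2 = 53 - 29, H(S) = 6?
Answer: 3545/11 ≈ 322.27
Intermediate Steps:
v(X, L) = 2*L
I = 3/22 (I = 3/(-2 + (53 - 29)) = 3/(-2 + 24) = 3/22 ≈ 0.13636)
V(n) = 9 (V(n) = 6 + 3 = 9)
W(a) = -1 + 2*a² (W(a) = (a² + a²) - 1 = 2*a² - 1 = -1 + 2*a²)
(I + W(V(1)))*(0*(-4) + 2) = (3/22 + (-1 + 2*9²))*(0*(-4) + 2) = (3/22 + (-1 + 2*81))*(0 + 2) = (3/22 + (-1 + 162))*2 = (3/22 + 161)*2 = (3545/22)*2 = 3545/11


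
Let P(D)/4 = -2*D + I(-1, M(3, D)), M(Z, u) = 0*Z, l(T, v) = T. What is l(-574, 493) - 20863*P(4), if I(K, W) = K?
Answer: 750494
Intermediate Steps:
M(Z, u) = 0
P(D) = -4 - 8*D (P(D) = 4*(-2*D - 1) = 4*(-1 - 2*D) = -4 - 8*D)
l(-574, 493) - 20863*P(4) = -574 - 20863*(-4 - 8*4) = -574 - 20863*(-4 - 32) = -574 - 20863*(-36) = -574 - 1*(-751068) = -574 + 751068 = 750494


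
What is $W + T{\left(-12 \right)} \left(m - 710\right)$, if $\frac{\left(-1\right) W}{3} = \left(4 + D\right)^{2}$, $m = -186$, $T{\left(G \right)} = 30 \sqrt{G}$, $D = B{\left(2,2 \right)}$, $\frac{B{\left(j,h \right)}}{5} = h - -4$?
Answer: $-3468 - 53760 i \sqrt{3} \approx -3468.0 - 93115.0 i$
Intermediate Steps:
$B{\left(j,h \right)} = 20 + 5 h$ ($B{\left(j,h \right)} = 5 \left(h - -4\right) = 5 \left(h + 4\right) = 5 \left(4 + h\right) = 20 + 5 h$)
$D = 30$ ($D = 20 + 5 \cdot 2 = 20 + 10 = 30$)
$W = -3468$ ($W = - 3 \left(4 + 30\right)^{2} = - 3 \cdot 34^{2} = \left(-3\right) 1156 = -3468$)
$W + T{\left(-12 \right)} \left(m - 710\right) = -3468 + 30 \sqrt{-12} \left(-186 - 710\right) = -3468 + 30 \cdot 2 i \sqrt{3} \left(-896\right) = -3468 + 60 i \sqrt{3} \left(-896\right) = -3468 - 53760 i \sqrt{3}$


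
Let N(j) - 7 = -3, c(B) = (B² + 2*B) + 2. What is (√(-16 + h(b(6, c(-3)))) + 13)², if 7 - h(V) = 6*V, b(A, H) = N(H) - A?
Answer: (13 + √3)² ≈ 217.03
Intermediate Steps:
c(B) = 2 + B² + 2*B
N(j) = 4 (N(j) = 7 - 3 = 4)
b(A, H) = 4 - A
h(V) = 7 - 6*V
(√(-16 + h(b(6, c(-3)))) + 13)² = (√(-16 + (7 - 6*(4 - 1*6))) + 13)² = (√(-16 + (7 - 6*(4 - 6))) + 13)² = (√(-16 + (7 - 6*(-2))) + 13)² = (√(-16 + (7 + 12)) + 13)² = (√(-16 + 19) + 13)² = (√3 + 13)² = (13 + √3)²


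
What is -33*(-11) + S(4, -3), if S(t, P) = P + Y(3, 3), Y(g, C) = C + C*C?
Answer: 372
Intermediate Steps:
Y(g, C) = C + C²
S(t, P) = 12 + P (S(t, P) = P + 3*(1 + 3) = P + 3*4 = P + 12 = 12 + P)
-33*(-11) + S(4, -3) = -33*(-11) + (12 - 3) = 363 + 9 = 372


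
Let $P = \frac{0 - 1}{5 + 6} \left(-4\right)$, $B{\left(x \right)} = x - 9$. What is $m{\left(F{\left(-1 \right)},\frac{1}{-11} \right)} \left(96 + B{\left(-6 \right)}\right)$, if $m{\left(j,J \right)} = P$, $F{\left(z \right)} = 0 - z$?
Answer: $\frac{324}{11} \approx 29.455$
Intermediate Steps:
$B{\left(x \right)} = -9 + x$
$F{\left(z \right)} = - z$
$P = \frac{4}{11}$ ($P = - \frac{1}{11} \left(-4\right) = \left(-1\right) \frac{1}{11} \left(-4\right) = \left(- \frac{1}{11}\right) \left(-4\right) = \frac{4}{11} \approx 0.36364$)
$m{\left(j,J \right)} = \frac{4}{11}$
$m{\left(F{\left(-1 \right)},\frac{1}{-11} \right)} \left(96 + B{\left(-6 \right)}\right) = \frac{4 \left(96 - 15\right)}{11} = \frac{4}{11} \cdot 81 = \frac{324}{11}$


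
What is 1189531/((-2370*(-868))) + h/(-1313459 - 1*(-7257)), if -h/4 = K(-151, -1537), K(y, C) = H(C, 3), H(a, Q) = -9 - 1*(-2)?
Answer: 110979297913/191933321880 ≈ 0.57822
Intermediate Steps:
H(a, Q) = -7 (H(a, Q) = -9 + 2 = -7)
K(y, C) = -7
h = 28 (h = -4*(-7) = 28)
1189531/((-2370*(-868))) + h/(-1313459 - 1*(-7257)) = 1189531/((-2370*(-868))) + 28/(-1313459 - 1*(-7257)) = 1189531/2057160 + 28/(-1313459 + 7257) = 1189531*(1/2057160) + 28/(-1306202) = 169933/293880 + 28*(-1/1306202) = 169933/293880 - 14/653101 = 110979297913/191933321880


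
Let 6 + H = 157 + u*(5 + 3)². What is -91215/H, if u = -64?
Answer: 6081/263 ≈ 23.122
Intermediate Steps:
H = -3945 (H = -6 + (157 - 64*(5 + 3)²) = -6 + (157 - 64*8²) = -6 + (157 - 64*64) = -6 + (157 - 4096) = -6 - 3939 = -3945)
-91215/H = -91215/(-3945) = -91215*(-1/3945) = 6081/263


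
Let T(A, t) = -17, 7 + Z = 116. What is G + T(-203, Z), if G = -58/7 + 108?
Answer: 579/7 ≈ 82.714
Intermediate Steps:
Z = 109 (Z = -7 + 116 = 109)
G = 698/7 (G = -58*1/7 + 108 = -58/7 + 108 = 698/7 ≈ 99.714)
G + T(-203, Z) = 698/7 - 17 = 579/7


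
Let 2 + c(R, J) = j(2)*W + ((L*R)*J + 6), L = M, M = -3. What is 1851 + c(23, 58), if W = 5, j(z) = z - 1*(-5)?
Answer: -2112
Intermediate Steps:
j(z) = 5 + z (j(z) = z + 5 = 5 + z)
L = -3
c(R, J) = 39 - 3*J*R (c(R, J) = -2 + ((5 + 2)*5 + ((-3*R)*J + 6)) = -2 + (7*5 + (-3*J*R + 6)) = -2 + (35 + (6 - 3*J*R)) = -2 + (41 - 3*J*R) = 39 - 3*J*R)
1851 + c(23, 58) = 1851 + (39 - 3*58*23) = 1851 + (39 - 4002) = 1851 - 3963 = -2112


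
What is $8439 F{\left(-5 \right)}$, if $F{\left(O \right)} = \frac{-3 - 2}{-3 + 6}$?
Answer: $-14065$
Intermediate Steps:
$F{\left(O \right)} = - \frac{5}{3}$
$8439 F{\left(-5 \right)} = 8439 \left(- \frac{5}{3}\right) = -14065$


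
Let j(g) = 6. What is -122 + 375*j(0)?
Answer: 2128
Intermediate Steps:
-122 + 375*j(0) = -122 + 375*6 = -122 + 2250 = 2128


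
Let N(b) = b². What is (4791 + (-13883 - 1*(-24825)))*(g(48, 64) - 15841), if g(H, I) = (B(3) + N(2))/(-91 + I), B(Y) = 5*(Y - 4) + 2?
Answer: -6729129964/27 ≈ -2.4923e+8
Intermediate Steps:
B(Y) = -18 + 5*Y (B(Y) = 5*(-4 + Y) + 2 = (-20 + 5*Y) + 2 = -18 + 5*Y)
g(H, I) = 1/(-91 + I) (g(H, I) = ((-18 + 5*3) + 2²)/(-91 + I) = ((-18 + 15) + 4)/(-91 + I) = (-3 + 4)/(-91 + I) = 1/(-91 + I))
(4791 + (-13883 - 1*(-24825)))*(g(48, 64) - 15841) = (4791 + (-13883 - 1*(-24825)))*(1/(-91 + 64) - 15841) = (4791 + (-13883 + 24825))*(1/(-27) - 15841) = (4791 + 10942)*(-1/27 - 15841) = 15733*(-427708/27) = -6729129964/27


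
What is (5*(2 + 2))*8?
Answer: 160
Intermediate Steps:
(5*(2 + 2))*8 = (5*4)*8 = 20*8 = 160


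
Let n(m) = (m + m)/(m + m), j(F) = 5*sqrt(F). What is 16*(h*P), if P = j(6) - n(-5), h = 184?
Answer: -2944 + 14720*sqrt(6) ≈ 33113.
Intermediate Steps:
n(m) = 1 (n(m) = (2*m)/((2*m)) = (2*m)*(1/(2*m)) = 1)
P = -1 + 5*sqrt(6) (P = 5*sqrt(6) - 1*1 = 5*sqrt(6) - 1 = -1 + 5*sqrt(6) ≈ 11.247)
16*(h*P) = 16*(184*(-1 + 5*sqrt(6))) = 16*(-184 + 920*sqrt(6)) = -2944 + 14720*sqrt(6)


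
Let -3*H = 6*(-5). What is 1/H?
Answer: ⅒ ≈ 0.10000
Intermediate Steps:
H = 10 (H = -2*(-5) = -⅓*(-30) = 10)
1/H = 1/10 = ⅒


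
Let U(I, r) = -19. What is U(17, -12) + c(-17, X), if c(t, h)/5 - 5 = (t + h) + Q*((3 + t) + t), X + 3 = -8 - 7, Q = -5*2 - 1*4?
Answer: 2001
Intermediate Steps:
Q = -14 (Q = -10 - 4 = -14)
X = -18 (X = -3 + (-8 - 7) = -3 - 15 = -18)
c(t, h) = -185 - 135*t + 5*h (c(t, h) = 25 + 5*((t + h) - 14*((3 + t) + t)) = 25 + 5*((h + t) - 14*(3 + 2*t)) = 25 + 5*((h + t) + (-42 - 28*t)) = 25 + 5*(-42 + h - 27*t) = 25 + (-210 - 135*t + 5*h) = -185 - 135*t + 5*h)
U(17, -12) + c(-17, X) = -19 + (-185 - 135*(-17) + 5*(-18)) = -19 + (-185 + 2295 - 90) = -19 + 2020 = 2001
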